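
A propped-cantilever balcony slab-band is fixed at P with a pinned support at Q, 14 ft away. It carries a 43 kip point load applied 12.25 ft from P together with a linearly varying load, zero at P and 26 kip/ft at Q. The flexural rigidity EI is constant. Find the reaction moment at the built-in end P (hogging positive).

M_P = 334.3 kip·ft

Take the reaction at Q as the redundant and release it; the primary structure is a cantilever fixed at P.
Deflection at Q on the released cantilever, summing each load's contribution:
  point load 43 at a = 12.25: Pa²(3L − a)/(6EI) = 31995/EI
  triangular load, peak 26 at the free end: 11w₀L⁴/(120EI) = 91558/EI
  δ_0 = 123553/EI
Tip deflection under a unit load at Q: L³/(3EI) = 914.7/EI.
The prop prevents deflection at Q: R_Q = δ_0/δ_{QQ} = 123553/914.7 = 135.1 kip.
Moment equilibrium about P: M_P = Σ(load moments about P) − R_Q·L = 2225 − 135.1×14 = 334.3 kip·ft.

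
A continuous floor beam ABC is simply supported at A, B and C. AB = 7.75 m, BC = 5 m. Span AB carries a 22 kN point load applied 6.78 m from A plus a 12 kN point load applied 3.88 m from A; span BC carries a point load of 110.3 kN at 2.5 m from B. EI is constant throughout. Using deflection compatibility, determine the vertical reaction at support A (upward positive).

R_A = 0.7725 kN

Insert a hinge at B; M_B is the redundant, and each span becomes simply supported.
Discontinuity in slope at B on the released structure — sum the simple-span end rotations:
  span AB: point load 22 at a = 6.78: Pab(L + a)/(6LEI) = 45.21/EI
  span AB: point load 12 at a = 3.88: Pab(L + a)/(6LEI) = 45.07/EI
  span BC: point load 110.3 at a = 2.5: Pab(L + b)/(6LEI) = 172.3/EI
  relative rotation θ_0 = (90.28 + 172.3)/EI = 262.6/EI
A unit hogging moment at B produces rotation L₁/(3EI) + L₂/(3EI) = 4.25/EI.
Compatibility: M_B·(L₁+L₂)/(3EI) = θ_0, giving M_B = 61.79 kN·m (hogging).
Span AB, ΣM about A with M_B applied at B: R_B^{AB}·7.75 = 195.7 + 61.79, so R_B^{AB} = 33.23 kN and R_A = 34 − 33.23 = 0.7725 kN.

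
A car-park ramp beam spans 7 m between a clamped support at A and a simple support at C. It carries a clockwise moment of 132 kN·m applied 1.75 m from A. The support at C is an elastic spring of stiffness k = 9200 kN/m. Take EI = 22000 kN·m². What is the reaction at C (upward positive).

Take the reaction at C as the redundant and release it; the primary structure is a cantilever fixed at A.
Downward deflection at the released point C due to the loads:
  clockwise couple 132 at a = 1.75: M₀a(2L − a)/(2EI) = 1415/EI
Tip deflection under a unit load at C: L³/(3EI) = 114.3/EI.
With EI = 22000 kN·m²: δ_0 = 0.064312 m and δ_{CC} = 0.005197 m/kN.
Compatibility — the spring shortens by R_C/k under the reaction it provides: δ_0 − R_C·δ_{CC} = R_C/k. With 1/k = 0.000109 m/kN, R_C = δ_0 / (δ_{CC} + 1/k) = 0.064312 / (0.005197 + 0.000109) = 12.12 kN.

R_C = 12.12 kN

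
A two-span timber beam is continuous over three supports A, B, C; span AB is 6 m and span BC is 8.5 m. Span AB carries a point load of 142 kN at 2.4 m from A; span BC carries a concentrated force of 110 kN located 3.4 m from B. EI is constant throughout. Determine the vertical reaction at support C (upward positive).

R_C = 24.65 kN

Take M_B as the redundant. Released structure: two simple spans AB and BC with a hinge at B.
Rotations at B on the released spans (each span's end-slope, ×1/EI):
  span AB: point load 142 at a = 2.4: Pab(L + a)/(6LEI) = 286.3/EI
  span BC: point load 110 at a = 3.4: Pab(L + b)/(6LEI) = 508.6/EI
  relative rotation θ_0 = (286.3 + 508.6)/EI = 794.9/EI
A unit hogging moment at B produces rotation L₁/(3EI) + L₂/(3EI) = 4.833/EI.
Compatibility: M_B·(L₁+L₂)/(3EI) = θ_0, giving M_B = 164.5 kN·m (hogging).
Span BC, ΣM about C: R_B^{BC}·8.5 = 561 + 164.5, so R_B^{BC} = 85.35 kN and R_C = 110 − 85.35 = 24.65 kN.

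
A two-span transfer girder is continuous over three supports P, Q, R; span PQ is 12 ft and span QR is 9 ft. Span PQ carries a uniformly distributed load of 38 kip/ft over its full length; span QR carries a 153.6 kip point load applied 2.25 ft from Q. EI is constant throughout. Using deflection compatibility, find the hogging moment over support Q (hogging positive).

M_Q = 488.1 kip·ft

Take M_Q as the redundant. Released structure: two simple spans PQ and QR with a hinge at Q.
End slopes at the hinge Q, treating each span as simply supported:
  span PQ: UDL 38: wL³/(24EI) = 2736/EI
  span QR: point load 153.6 at a = 2.25: Pab(L + b)/(6LEI) = 680.4/EI
  relative rotation θ_0 = (2736 + 680.4)/EI = 3416/EI
A unit hogging moment at Q produces rotation L₁/(3EI) + L₂/(3EI) = 7/EI.
Compatibility: M_Q·(L₁+L₂)/(3EI) = θ_0, giving M_Q = 488.1 kip·ft (hogging).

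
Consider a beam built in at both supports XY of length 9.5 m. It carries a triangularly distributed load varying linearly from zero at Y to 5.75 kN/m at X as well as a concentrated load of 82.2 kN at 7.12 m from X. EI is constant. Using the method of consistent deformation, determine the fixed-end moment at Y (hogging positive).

M_Y = 127.2 kN·m

Take the two fixed-end moments M_X, M_Y as redundants; the released structure is the simple span XY.
End rotations of the released simple span under the applied load (×1/EI):
  at X: triangular load, peak 5.75: w₀L³/(45EI) = 109.6/EI
  at Y: triangular load, peak 5.75: 7w₀L³/(360EI) = 95.86/EI
  at X: point load 82.2 at a = 7.12: Pab(L + b)/(6LEI) = 290.3/EI
  at Y: point load 82.2 at a = 7.12: Pab(L + a)/(6LEI) = 406.1/EI
  θ_X0 = 399.9/EI,  θ_Y0 = 502/EI
Flexibility coefficients: a unit moment at one end gives L/(3EI) there and L/(6EI) at the far end, so f₁₁ = f₂₂ = 3.167/EI and f₁₂ = f₂₁ = 1.583/EI.
Compatibility — zero rotation at each built-in end:
  3.167 M_X + 1.583 M_Y = 399.9
  1.583 M_X + 3.167 M_Y = 502
Solving the pair gives M_X = 62.68 kN·m and M_Y = 127.2 kN·m (hogging).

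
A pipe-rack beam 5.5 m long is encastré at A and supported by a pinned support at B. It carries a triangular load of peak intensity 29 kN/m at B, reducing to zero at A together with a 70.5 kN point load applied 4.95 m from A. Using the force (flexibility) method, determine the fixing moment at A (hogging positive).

M_A = 70.37 kN·m

Choose R_B as the redundant. The primary structure is the cantilever fixed at A.
Downward deflection at the released point B due to the loads:
  triangular load, peak 29 at the free end: 11w₀L⁴/(120EI) = 2433/EI
  point load 70.5 at a = 4.95: Pa²(3L − a)/(6EI) = 3325/EI
  δ_0 = 5758/EI
Flexibility coefficient — unit upward force at B: δ_{BB} = L³/(3EI) = 55.46/EI.
Compatibility at B: δ_0 − R_B·δ_{BB} = 0, so R_B = 5758/55.46 = 103.8 kN.
Moment equilibrium about A: M_A = Σ(load moments about A) − R_B·L = 641.4 − 103.8×5.5 = 70.37 kN·m.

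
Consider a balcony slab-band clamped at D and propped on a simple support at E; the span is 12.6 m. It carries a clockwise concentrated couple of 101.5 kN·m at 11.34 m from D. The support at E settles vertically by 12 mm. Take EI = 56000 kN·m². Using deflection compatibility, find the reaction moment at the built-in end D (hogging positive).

M_D = -36.53 kN·m

Remove the prop at E; the released (primary) structure is a cantilever built in at D.
Free-end deflection of the primary structure under the applied loading (downward +):
  clockwise couple 101.5 at a = 11.34: M₀a(2L − a)/(2EI) = 7976/EI
Flexibility coefficient — unit upward force at E: δ_{EE} = L³/(3EI) = 666.8/EI.
With EI = 56000 kN·m²: δ_0 = 0.14244 m and δ_{EE} = 0.011907 m/kN.
Compatibility — the beam at E must follow the support down by 0.012 m: δ_0 − R_E·δ_{EE} = 0.012, so R_E = (0.14244 − 0.012)/0.011907 = 10.95 kN.
Moment equilibrium about D: M_D = Σ(load moments about D) − R_E·L = 101.5 − 10.95×12.6 = -36.53 kN·m.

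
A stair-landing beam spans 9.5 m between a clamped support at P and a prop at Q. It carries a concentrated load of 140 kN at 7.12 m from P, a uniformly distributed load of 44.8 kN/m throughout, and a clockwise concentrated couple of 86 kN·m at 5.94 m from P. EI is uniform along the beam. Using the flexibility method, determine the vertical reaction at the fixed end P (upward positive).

R_P = 305.8 kN

Release the roller at Q. Primary structure: cantilever fixed at P.
Primary-structure tip deflection at Q by superposition:
  point load 140 at a = 7.12: Pa²(3L − a)/(6EI) = 25290/EI
  UDL 44.8: wL⁴/(8EI) = 45612/EI
  clockwise couple 86 at a = 5.94: M₀a(2L − a)/(2EI) = 3336/EI
  δ_0 = 74238/EI
Tip deflection under a unit load at Q: L³/(3EI) = 285.8/EI.
Compatibility at Q: δ_0 − R_Q·δ_{QQ} = 0, so R_Q = 74238/285.8 = 259.8 kN.
Vertical equilibrium: R_P = ΣP − R_Q = 565.6 − 259.8 = 305.8 kN.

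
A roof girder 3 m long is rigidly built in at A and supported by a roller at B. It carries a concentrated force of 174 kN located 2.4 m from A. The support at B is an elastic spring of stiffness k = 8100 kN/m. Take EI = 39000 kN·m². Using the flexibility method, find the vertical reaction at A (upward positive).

R_A = 94.2 kN

Choose R_B as the redundant. The primary structure is the cantilever fixed at A.
Free-end deflection of the primary structure under the applied loading (downward +):
  point load 174 at a = 2.4: Pa²(3L − a)/(6EI) = 1102/EI
Tip deflection under a unit load at B: L³/(3EI) = 9/EI.
With EI = 39000 kN·m²: δ_0 = 0.028268 m and δ_{BB} = 0.000231 m/kN.
Compatibility — the spring shortens by R_B/k under the reaction it provides: δ_0 − R_B·δ_{BB} = R_B/k. With 1/k = 0.000123 m/kN, R_B = δ_0 / (δ_{BB} + 1/k) = 0.028268 / (0.000231 + 0.000123) = 79.8 kN.
Vertical equilibrium: R_A = ΣP − R_B = 174 − 79.8 = 94.2 kN.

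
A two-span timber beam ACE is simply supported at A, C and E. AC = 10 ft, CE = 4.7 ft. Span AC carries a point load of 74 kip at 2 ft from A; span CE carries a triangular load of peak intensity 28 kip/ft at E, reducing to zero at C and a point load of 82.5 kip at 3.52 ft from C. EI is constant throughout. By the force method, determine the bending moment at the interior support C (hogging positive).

Insert a hinge at C; M_C is the redundant, and each span becomes simply supported.
End slopes at the hinge C, treating each span as simply supported:
  span AC: point load 74 at a = 2: Pab(L + a)/(6LEI) = 236.8/EI
  span CE: triangular load, peak 28: 7w₀L³/(360EI) = 56.53/EI
  span CE: point load 82.5 at a = 3.52: Pab(L + b)/(6LEI) = 71.45/EI
  relative rotation θ_0 = (236.8 + 128)/EI = 364.8/EI
A unit hogging moment at C produces rotation L₁/(3EI) + L₂/(3EI) = 4.9/EI.
Compatibility: M_C·(L₁+L₂)/(3EI) = θ_0, giving M_C = 74.44 kip·ft (hogging).

M_C = 74.44 kip·ft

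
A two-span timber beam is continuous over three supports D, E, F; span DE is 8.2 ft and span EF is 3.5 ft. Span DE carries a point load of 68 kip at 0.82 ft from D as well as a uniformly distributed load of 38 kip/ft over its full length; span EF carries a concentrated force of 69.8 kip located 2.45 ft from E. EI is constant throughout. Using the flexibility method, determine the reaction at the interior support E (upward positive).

Take M_E as the redundant. Released structure: two simple spans DE and EF with a hinge at E.
End slopes at the hinge E, treating each span as simply supported:
  span DE: point load 68 at a = 0.82: Pab(L + a)/(6LEI) = 75.44/EI
  span DE: UDL 38: wL³/(24EI) = 873/EI
  span EF: point load 69.8 at a = 2.45: Pab(L + b)/(6LEI) = 38.9/EI
  relative rotation θ_0 = (948.4 + 38.9)/EI = 987.3/EI
A unit hogging moment at E produces rotation L₁/(3EI) + L₂/(3EI) = 3.9/EI.
Compatibility: M_E·(L₁+L₂)/(3EI) = θ_0, giving M_E = 253.2 kip·ft (hogging).
Span DE, ΣM about D with M_E applied at E: R_E^{DE}·8.2 = 1333 + 253.2, so R_E^{DE} = 193.5 kip and R_D = 379.6 − 193.5 = 186.1 kip.
Span EF, ΣM about F: R_E^{EF}·3.5 = 73.29 + 253.2, so R_E^{EF} = 93.27 kip and R_F = 69.8 − 93.27 = -23.47 kip.
R_E = 193.5 + 93.27 = 286.7 kip.

R_E = 286.7 kip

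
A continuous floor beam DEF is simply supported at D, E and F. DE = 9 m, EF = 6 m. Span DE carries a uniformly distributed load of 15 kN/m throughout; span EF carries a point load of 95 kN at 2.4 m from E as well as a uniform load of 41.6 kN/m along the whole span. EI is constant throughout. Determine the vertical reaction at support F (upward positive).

R_F = 127.8 kN

Release continuity at E by inserting a hinge; the redundant is the internal moment M_E. The primary structure is two simply-supported spans DE and EF.
Rotations at E on the released spans (each span's end-slope, ×1/EI):
  span DE: UDL 15: wL³/(24EI) = 455.6/EI
  span EF: point load 95 at a = 2.4: Pab(L + b)/(6LEI) = 218.9/EI
  span EF: UDL 41.6: wL³/(24EI) = 374.4/EI
  relative rotation θ_0 = (455.6 + 593.3)/EI = 1049/EI
A unit hogging moment at E produces rotation L₁/(3EI) + L₂/(3EI) = 5/EI.
Compatibility: M_E·(L₁+L₂)/(3EI) = θ_0, giving M_E = 209.8 kN·m (hogging).
Span EF, ΣM about F: R_E^{EF}·6 = 1091 + 209.8, so R_E^{EF} = 216.8 kN and R_F = 344.6 − 216.8 = 127.8 kN.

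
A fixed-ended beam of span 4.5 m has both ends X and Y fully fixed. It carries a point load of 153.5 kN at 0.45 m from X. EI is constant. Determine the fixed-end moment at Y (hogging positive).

M_Y = 6.217 kN·m

Take the two fixed-end moments M_X, M_Y as redundants; the released structure is the simple span XY.
Simple-span end rotations at X and Y under the given loads:
  at X: point load 153.5 at a = 0.45: Pab(L + b)/(6LEI) = 88.59/EI
  at Y: point load 153.5 at a = 0.45: Pab(L + a)/(6LEI) = 51.29/EI
  θ_X0 = 88.59/EI,  θ_Y0 = 51.29/EI
Flexibility coefficients: a unit moment at one end gives L/(3EI) there and L/(6EI) at the far end, so f₁₁ = f₂₂ = 1.5/EI and f₁₂ = f₂₁ = 0.75/EI.
Compatibility — zero rotation at each built-in end:
  1.5 M_X + 0.75 M_Y = 88.59
  0.75 M_X + 1.5 M_Y = 51.29
Solving the pair gives M_X = 55.95 kN·m and M_Y = 6.217 kN·m (hogging).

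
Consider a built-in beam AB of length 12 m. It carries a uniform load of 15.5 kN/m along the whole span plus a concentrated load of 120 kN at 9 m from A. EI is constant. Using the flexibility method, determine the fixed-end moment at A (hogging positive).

M_A = 253.5 kN·m

Release both end moments; the primary structure is a simply-supported span AB with redundants M_A and M_B.
Simple-span end rotations at A and B under the given loads:
  at A: UDL 15.5: wL³/(24EI) = 1116/EI
  at B: UDL 15.5: wL³/(24EI) = 1116/EI
  at A: point load 120 at a = 9: Pab(L + b)/(6LEI) = 675/EI
  at B: point load 120 at a = 9: Pab(L + a)/(6LEI) = 945/EI
  θ_A0 = 1791/EI,  θ_B0 = 2061/EI
Flexibility coefficients: a unit moment at one end gives L/(3EI) there and L/(6EI) at the far end, so f₁₁ = f₂₂ = 4/EI and f₁₂ = f₂₁ = 2/EI.
Compatibility — zero rotation at each built-in end:
  4 M_A + 2 M_B = 1791
  2 M_A + 4 M_B = 2061
Solving the pair gives M_A = 253.5 kN·m and M_B = 388.5 kN·m (hogging).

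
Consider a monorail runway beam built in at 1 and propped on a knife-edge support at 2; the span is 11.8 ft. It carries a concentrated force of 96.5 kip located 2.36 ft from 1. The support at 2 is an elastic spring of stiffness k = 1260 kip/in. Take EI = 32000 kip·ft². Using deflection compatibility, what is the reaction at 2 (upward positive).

R_2 = 5.383 kip

Release the roller at 2. Primary structure: cantilever fixed at 1.
Free-end deflection of the primary structure under the applied loading (downward +):
  point load 96.5 at a = 2.36: Pa²(3L − a)/(6EI) = 2960/EI
Flexibility coefficient — unit upward force at 2: δ_{22} = L³/(3EI) = 547.7/EI.
With EI = 32000 kip·ft²: δ_0 = 0.092489 ft and δ_{22} = 0.017115 ft/kip.
Compatibility — the spring shortens by R_2/k under the reaction it provides: δ_0 − R_2·δ_{22} = R_2/k. With 1/k = 1/(1260×12) ft/kip = 0.000066 ft/kip, R_2 = δ_0 / (δ_{22} + 1/k) = 0.092489 / (0.017115 + 0.000066) = 5.383 kip.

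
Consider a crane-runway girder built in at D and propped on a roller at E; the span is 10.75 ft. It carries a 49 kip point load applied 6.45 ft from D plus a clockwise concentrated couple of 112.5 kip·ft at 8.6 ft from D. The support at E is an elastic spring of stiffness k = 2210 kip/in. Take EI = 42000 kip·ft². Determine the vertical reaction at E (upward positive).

Release the roller at E. Primary structure: cantilever fixed at D.
Free-end deflection of the primary structure under the applied loading (downward +):
  point load 49 at a = 6.45: Pa²(3L − a)/(6EI) = 8766/EI
  clockwise couple 112.5 at a = 8.6: M₀a(2L − a)/(2EI) = 6240/EI
  δ_0 = 15006/EI
Flexibility coefficient — unit upward force at E: δ_{EE} = L³/(3EI) = 414.1/EI.
With EI = 42000 kip·ft²: δ_0 = 0.35729 ft and δ_{EE} = 0.009859 ft/kip.
Compatibility — the spring shortens by R_E/k under the reaction it provides: δ_0 − R_E·δ_{EE} = R_E/k. With 1/k = 1/(2210×12) ft/kip = 0.000038 ft/kip, R_E = δ_0 / (δ_{EE} + 1/k) = 0.35729 / (0.009859 + 0.000038) = 36.1 kip.

R_E = 36.1 kip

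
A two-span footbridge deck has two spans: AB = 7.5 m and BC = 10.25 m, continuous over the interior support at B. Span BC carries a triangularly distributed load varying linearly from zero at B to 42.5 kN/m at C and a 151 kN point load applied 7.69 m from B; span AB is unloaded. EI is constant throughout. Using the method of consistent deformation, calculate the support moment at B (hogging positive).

M_B = 255.1 kN·m

Take M_B as the redundant. Released structure: two simple spans AB and BC with a hinge at B.
Discontinuity in slope at B on the released structure — sum the simple-span end rotations:
  span BC: triangular load, peak 42.5: 7w₀L³/(360EI) = 889.9/EI
  span BC: point load 151 at a = 7.69: Pab(L + b)/(6LEI) = 619.2/EI
  relative rotation θ_0 = (0 + 1509)/EI = 1509/EI
A unit hogging moment at B produces rotation L₁/(3EI) + L₂/(3EI) = 5.917/EI.
Slope continuity at B: θ_0 = M_B·5.917/EI, so M_B = 1509/5.917 = 255.1 kN·m (hogging).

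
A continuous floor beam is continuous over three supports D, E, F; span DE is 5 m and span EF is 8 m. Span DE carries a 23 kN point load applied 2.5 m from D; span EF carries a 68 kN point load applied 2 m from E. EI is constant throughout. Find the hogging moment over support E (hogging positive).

M_E = 63.22 kN·m

Release continuity at E by inserting a hinge; the redundant is the internal moment M_E. The primary structure is two simply-supported spans DE and EF.
Discontinuity in slope at E on the released structure — sum the simple-span end rotations:
  span DE: point load 23 at a = 2.5: Pab(L + a)/(6LEI) = 35.94/EI
  span EF: point load 68 at a = 2: Pab(L + b)/(6LEI) = 238/EI
  relative rotation θ_0 = (35.94 + 238)/EI = 273.9/EI
A unit hogging moment at E produces rotation L₁/(3EI) + L₂/(3EI) = 4.333/EI.
Compatibility: M_E·(L₁+L₂)/(3EI) = θ_0, giving M_E = 63.22 kN·m (hogging).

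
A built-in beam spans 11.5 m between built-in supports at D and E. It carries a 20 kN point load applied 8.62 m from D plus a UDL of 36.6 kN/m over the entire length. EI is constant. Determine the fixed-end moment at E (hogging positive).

Release both end moments; the primary structure is a simply-supported span DE with redundants M_D and M_E.
Simple-span end rotations at D and E under the given loads:
  at D: point load 20 at a = 8.62: Pab(L + b)/(6LEI) = 103.5/EI
  at E: point load 20 at a = 8.62: Pab(L + a)/(6LEI) = 144.8/EI
  at D: UDL 36.6: wL³/(24EI) = 2319/EI
  at E: UDL 36.6: wL³/(24EI) = 2319/EI
  θ_D0 = 2423/EI,  θ_E0 = 2464/EI
Flexibility coefficients: a unit moment at one end gives L/(3EI) there and L/(6EI) at the far end, so f₁₁ = f₂₂ = 3.833/EI and f₁₂ = f₂₁ = 1.917/EI.
Compatibility — zero rotation at each built-in end:
  3.833 M_D + 1.917 M_E = 2423
  1.917 M_D + 3.833 M_E = 2464
Solving the pair gives M_D = 414.2 kN·m and M_E = 435.7 kN·m (hogging).

M_E = 435.7 kN·m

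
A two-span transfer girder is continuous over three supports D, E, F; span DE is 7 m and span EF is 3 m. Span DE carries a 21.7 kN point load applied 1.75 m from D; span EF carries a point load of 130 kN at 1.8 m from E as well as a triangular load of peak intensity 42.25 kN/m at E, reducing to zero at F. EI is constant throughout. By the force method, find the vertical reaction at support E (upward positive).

R_E = 118.6 kN

Take M_E as the redundant. Released structure: two simple spans DE and EF with a hinge at E.
End slopes at the hinge E, treating each span as simply supported:
  span DE: point load 21.7 at a = 1.75: Pab(L + a)/(6LEI) = 41.54/EI
  span EF: point load 130 at a = 1.8: Pab(L + b)/(6LEI) = 65.52/EI
  span EF: triangular load, peak 42.25: w₀L³/(45EI) = 25.35/EI
  relative rotation θ_0 = (41.54 + 90.87)/EI = 132.4/EI
A unit hogging moment at E produces rotation L₁/(3EI) + L₂/(3EI) = 3.333/EI.
Compatibility: M_E·(L₁+L₂)/(3EI) = θ_0, giving M_E = 39.72 kN·m (hogging).
Span DE, ΣM about D with M_E applied at E: R_E^{DE}·7 = 37.98 + 39.72, so R_E^{DE} = 11.1 kN and R_D = 21.7 − 11.1 = 10.6 kN.
Span EF, ΣM about F: R_E^{EF}·3 = 282.8 + 39.72, so R_E^{EF} = 107.5 kN and R_F = 193.4 − 107.5 = 85.88 kN.
R_E = 11.1 + 107.5 = 118.6 kN.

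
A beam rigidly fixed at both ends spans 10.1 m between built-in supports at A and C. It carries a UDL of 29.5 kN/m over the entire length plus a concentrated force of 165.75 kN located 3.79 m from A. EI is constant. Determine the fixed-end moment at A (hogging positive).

M_A = 496 kN·m

Release both end moments; the primary structure is a simply-supported span AC with redundants M_A and M_C.
Simple-span end rotations at A and C under the given loads:
  at A: UDL 29.5: wL³/(24EI) = 1266/EI
  at C: UDL 29.5: wL³/(24EI) = 1266/EI
  at A: point load 165.75 at a = 3.79: Pab(L + b)/(6LEI) = 1073/EI
  at C: point load 165.75 at a = 3.79: Pab(L + a)/(6LEI) = 908.6/EI
  θ_A0 = 2340/EI,  θ_C0 = 2175/EI
Flexibility coefficients: a unit moment at one end gives L/(3EI) there and L/(6EI) at the far end, so f₁₁ = f₂₂ = 3.367/EI and f₁₂ = f₂₁ = 1.683/EI.
Compatibility — zero rotation at each built-in end:
  3.367 M_A + 1.683 M_C = 2340
  1.683 M_A + 3.367 M_C = 2175
Solving the pair gives M_A = 496 kN·m and M_C = 398 kN·m (hogging).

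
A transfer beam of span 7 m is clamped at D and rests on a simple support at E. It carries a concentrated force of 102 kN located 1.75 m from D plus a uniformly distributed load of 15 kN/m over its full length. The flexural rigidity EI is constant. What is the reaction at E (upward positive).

Choose R_E as the redundant. The primary structure is the cantilever fixed at D.
Downward deflection at the released point E due to the loads:
  point load 102 at a = 1.75: Pa²(3L − a)/(6EI) = 1002/EI
  UDL 15: wL⁴/(8EI) = 4502/EI
  δ_0 = 5504/EI
Tip deflection under a unit load at E: L³/(3EI) = 114.3/EI.
Compatibility at E: δ_0 − R_E·δ_{EE} = 0, so R_E = 5504/114.3 = 48.14 kN.

R_E = 48.14 kN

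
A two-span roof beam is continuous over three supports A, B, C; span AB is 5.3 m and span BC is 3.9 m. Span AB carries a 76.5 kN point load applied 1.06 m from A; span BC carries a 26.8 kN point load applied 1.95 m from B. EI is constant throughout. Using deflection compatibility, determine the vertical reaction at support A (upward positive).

R_A = 55.4 kN

Release continuity at B by inserting a hinge; the redundant is the internal moment M_B. The primary structure is two simply-supported spans AB and BC.
End slopes at the hinge B, treating each span as simply supported:
  span AB: point load 76.5 at a = 1.06: Pab(L + a)/(6LEI) = 68.76/EI
  span BC: point load 26.8 at a = 1.95: Pab(L + b)/(6LEI) = 25.48/EI
  relative rotation θ_0 = (68.76 + 25.48)/EI = 94.24/EI
A unit hogging moment at B produces rotation L₁/(3EI) + L₂/(3EI) = 3.067/EI.
Compatibility: M_B·(L₁+L₂)/(3EI) = θ_0, giving M_B = 30.73 kN·m (hogging).
Span AB, ΣM about A with M_B applied at B: R_B^{AB}·5.3 = 81.09 + 30.73, so R_B^{AB} = 21.1 kN and R_A = 76.5 − 21.1 = 55.4 kN.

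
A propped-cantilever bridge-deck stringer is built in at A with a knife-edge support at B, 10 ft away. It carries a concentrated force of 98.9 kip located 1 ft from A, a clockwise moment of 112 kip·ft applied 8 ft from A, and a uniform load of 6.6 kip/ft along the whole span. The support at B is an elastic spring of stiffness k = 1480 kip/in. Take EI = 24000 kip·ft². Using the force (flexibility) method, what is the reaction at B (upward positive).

Choose R_B as the redundant. The primary structure is the cantilever fixed at A.
Deflection at B on the released cantilever, summing each load's contribution:
  point load 98.9 at a = 1: Pa²(3L − a)/(6EI) = 478/EI
  clockwise couple 112 at a = 8: M₀a(2L − a)/(2EI) = 5376/EI
  UDL 6.6: wL⁴/(8EI) = 8250/EI
  δ_0 = 14104/EI
Tip deflection under a unit load at B: L³/(3EI) = 333.3/EI.
With EI = 24000 kip·ft²: δ_0 = 0.58767 ft and δ_{BB} = 0.013889 ft/kip.
Compatibility — the spring shortens by R_B/k under the reaction it provides: δ_0 − R_B·δ_{BB} = R_B/k. With 1/k = 1/(1480×12) ft/kip = 0.000056 ft/kip, R_B = δ_0 / (δ_{BB} + 1/k) = 0.58767 / (0.013889 + 0.000056) = 42.14 kip.

R_B = 42.14 kip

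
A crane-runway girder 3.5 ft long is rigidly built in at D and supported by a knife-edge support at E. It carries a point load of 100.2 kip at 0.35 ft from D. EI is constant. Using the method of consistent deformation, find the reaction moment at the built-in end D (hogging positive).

M_D = 29.98 kip·ft

Release the roller at E. Primary structure: cantilever fixed at D.
Deflection at E on the released cantilever, summing each load's contribution:
  point load 100.2 at a = 0.35: Pa²(3L − a)/(6EI) = 20.76/EI
Tip deflection under a unit load at E: L³/(3EI) = 14.29/EI.
Compatibility at E: δ_0 − R_E·δ_{EE} = 0, so R_E = 20.76/14.29 = 1.453 kip.
Moment equilibrium about D: M_D = Σ(load moments about D) − R_E·L = 35.07 − 1.453×3.5 = 29.98 kip·ft.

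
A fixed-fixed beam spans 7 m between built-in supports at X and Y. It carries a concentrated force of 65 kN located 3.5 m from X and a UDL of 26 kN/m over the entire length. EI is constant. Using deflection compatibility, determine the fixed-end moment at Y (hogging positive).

Take the two fixed-end moments M_X, M_Y as redundants; the released structure is the simple span XY.
On the primary (simply-supported) span, the end slopes from the loading are:
  at X: point load 65 at a = 3.5: Pab(L + b)/(6LEI) = 199.1/EI
  at Y: point load 65 at a = 3.5: Pab(L + a)/(6LEI) = 199.1/EI
  at X: UDL 26: wL³/(24EI) = 371.6/EI
  at Y: UDL 26: wL³/(24EI) = 371.6/EI
  θ_X0 = 570.6/EI,  θ_Y0 = 570.6/EI
Flexibility coefficients: a unit moment at one end gives L/(3EI) there and L/(6EI) at the far end, so f₁₁ = f₂₂ = 2.333/EI and f₁₂ = f₂₁ = 1.167/EI.
Compatibility — zero rotation at each built-in end:
  2.333 M_X + 1.167 M_Y = 570.6
  1.167 M_X + 2.333 M_Y = 570.6
Solving the pair gives M_X = 163 kN·m and M_Y = 163 kN·m (hogging).

M_Y = 163 kN·m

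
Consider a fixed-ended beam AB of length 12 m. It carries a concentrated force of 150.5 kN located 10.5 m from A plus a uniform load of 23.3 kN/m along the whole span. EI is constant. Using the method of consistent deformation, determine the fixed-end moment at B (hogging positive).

M_B = 452.4 kN·m

Release both end moments; the primary structure is a simply-supported span AB with redundants M_A and M_B.
Simple-span end rotations at A and B under the given loads:
  at A: point load 150.5 at a = 10.5: Pab(L + b)/(6LEI) = 444.4/EI
  at B: point load 150.5 at a = 10.5: Pab(L + a)/(6LEI) = 740.7/EI
  at A: UDL 23.3: wL³/(24EI) = 1678/EI
  at B: UDL 23.3: wL³/(24EI) = 1678/EI
  θ_A0 = 2122/EI,  θ_B0 = 2418/EI
Flexibility coefficients: a unit moment at one end gives L/(3EI) there and L/(6EI) at the far end, so f₁₁ = f₂₂ = 4/EI and f₁₂ = f₂₁ = 2/EI.
Compatibility — zero rotation at each built-in end:
  4 M_A + 2 M_B = 2122
  2 M_A + 4 M_B = 2418
Solving the pair gives M_A = 304.3 kN·m and M_B = 452.4 kN·m (hogging).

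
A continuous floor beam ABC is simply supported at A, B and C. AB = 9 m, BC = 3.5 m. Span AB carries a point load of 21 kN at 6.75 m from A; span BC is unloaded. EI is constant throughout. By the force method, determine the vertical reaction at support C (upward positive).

Insert a hinge at B; M_B is the redundant, and each span becomes simply supported.
End slopes at the hinge B, treating each span as simply supported:
  span AB: point load 21 at a = 6.75: Pab(L + a)/(6LEI) = 93.02/EI
  relative rotation θ_0 = (93.02 + 0)/EI = 93.02/EI
A unit hogging moment at B produces rotation L₁/(3EI) + L₂/(3EI) = 4.167/EI.
Compatibility: M_B·(L₁+L₂)/(3EI) = θ_0, giving M_B = 22.33 kN·m (hogging).
Span BC, ΣM about C: R_B^{BC}·3.5 = 0 + 22.33, so R_B^{BC} = 6.379 kN and R_C = 0 − 6.379 = -6.379 kN.

R_C = -6.379 kN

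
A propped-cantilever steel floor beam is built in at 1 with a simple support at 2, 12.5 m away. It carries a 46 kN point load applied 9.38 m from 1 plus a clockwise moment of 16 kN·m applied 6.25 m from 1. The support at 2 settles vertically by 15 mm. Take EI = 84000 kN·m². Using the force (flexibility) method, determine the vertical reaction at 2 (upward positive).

Release the roller at 2. Primary structure: cantilever fixed at 1.
Free-end deflection of the primary structure under the applied loading (downward +):
  point load 46 at a = 9.38: Pa²(3L − a)/(6EI) = 18968/EI
  clockwise couple 16 at a = 6.25: M₀a(2L − a)/(2EI) = 937.5/EI
  δ_0 = 19906/EI
Flexibility coefficient — unit upward force at 2: δ_{22} = L³/(3EI) = 651/EI.
With EI = 84000 kN·m²: δ_0 = 0.23697 m and δ_{22} = 0.00775 m/kN.
Compatibility — the beam at 2 must follow the support down by 0.015 m: δ_0 − R_2·δ_{22} = 0.015, so R_2 = (0.23697 − 0.015)/0.00775 = 28.64 kN.

R_2 = 28.64 kN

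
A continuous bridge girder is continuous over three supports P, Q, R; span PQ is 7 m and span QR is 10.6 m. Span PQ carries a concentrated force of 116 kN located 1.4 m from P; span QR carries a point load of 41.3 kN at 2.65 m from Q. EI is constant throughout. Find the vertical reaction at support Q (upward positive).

Insert a hinge at Q; M_Q is the redundant, and each span becomes simply supported.
Discontinuity in slope at Q on the released structure — sum the simple-span end rotations:
  span PQ: point load 116 at a = 1.4: Pab(L + a)/(6LEI) = 181.9/EI
  span QR: point load 41.3 at a = 2.65: Pab(L + b)/(6LEI) = 253.8/EI
  relative rotation θ_0 = (181.9 + 253.8)/EI = 435.7/EI
A unit hogging moment at Q produces rotation L₁/(3EI) + L₂/(3EI) = 5.867/EI.
Compatibility: M_Q·(L₁+L₂)/(3EI) = θ_0, giving M_Q = 74.26 kN·m (hogging).
Span PQ, ΣM about P with M_Q applied at Q: R_Q^{PQ}·7 = 162.4 + 74.26, so R_Q^{PQ} = 33.81 kN and R_P = 116 − 33.81 = 82.19 kN.
Span QR, ΣM about R: R_Q^{QR}·10.6 = 328.3 + 74.26, so R_Q^{QR} = 37.98 kN and R_R = 41.3 − 37.98 = 3.319 kN.
R_Q = 33.81 + 37.98 = 71.79 kN.

R_Q = 71.79 kN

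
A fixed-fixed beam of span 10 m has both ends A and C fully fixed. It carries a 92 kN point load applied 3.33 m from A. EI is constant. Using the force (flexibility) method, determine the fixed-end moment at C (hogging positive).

M_C = 68.05 kN·m

Take the two fixed-end moments M_A, M_C as redundants; the released structure is the simple span AC.
On the primary (simply-supported) span, the end slopes from the loading are:
  at A: point load 92 at a = 3.33: Pab(L + b)/(6LEI) = 567.7/EI
  at C: point load 92 at a = 3.33: Pab(L + a)/(6LEI) = 454/EI
  θ_A0 = 567.7/EI,  θ_C0 = 454/EI
Flexibility coefficients: a unit moment at one end gives L/(3EI) there and L/(6EI) at the far end, so f₁₁ = f₂₂ = 3.333/EI and f₁₂ = f₂₁ = 1.667/EI.
Compatibility — zero rotation at each built-in end:
  3.333 M_A + 1.667 M_C = 567.7
  1.667 M_A + 3.333 M_C = 454
Solving the pair gives M_A = 136.3 kN·m and M_C = 68.05 kN·m (hogging).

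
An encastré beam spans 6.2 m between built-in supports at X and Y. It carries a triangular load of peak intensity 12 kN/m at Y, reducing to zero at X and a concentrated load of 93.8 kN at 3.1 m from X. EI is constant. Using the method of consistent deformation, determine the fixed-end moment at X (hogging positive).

Take the two fixed-end moments M_X, M_Y as redundants; the released structure is the simple span XY.
Simple-span end rotations at X and Y under the given loads:
  at X: triangular load, peak 12: 7w₀L³/(360EI) = 55.61/EI
  at Y: triangular load, peak 12: w₀L³/(45EI) = 63.55/EI
  at X: point load 93.8 at a = 3.1: Pab(L + b)/(6LEI) = 225.4/EI
  at Y: point load 93.8 at a = 3.1: Pab(L + a)/(6LEI) = 225.4/EI
  θ_X0 = 281/EI,  θ_Y0 = 288.9/EI
Flexibility coefficients: a unit moment at one end gives L/(3EI) there and L/(6EI) at the far end, so f₁₁ = f₂₂ = 2.067/EI and f₁₂ = f₂₁ = 1.033/EI.
Compatibility — zero rotation at each built-in end:
  2.067 M_X + 1.033 M_Y = 281
  1.033 M_X + 2.067 M_Y = 288.9
Solving the pair gives M_X = 88.07 kN·m and M_Y = 95.76 kN·m (hogging).

M_X = 88.07 kN·m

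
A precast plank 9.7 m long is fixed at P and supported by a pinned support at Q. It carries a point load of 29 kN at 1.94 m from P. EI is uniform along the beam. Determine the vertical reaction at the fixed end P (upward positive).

Choose R_Q as the redundant. The primary structure is the cantilever fixed at P.
Downward deflection at the released point Q due to the loads:
  point load 29 at a = 1.94: Pa²(3L − a)/(6EI) = 494.1/EI
Flexibility coefficient — unit upward force at Q: δ_{QQ} = L³/(3EI) = 304.2/EI.
The prop prevents deflection at Q: R_Q = δ_0/δ_{QQ} = 494.1/304.2 = 1.624 kN.
Vertical equilibrium: R_P = ΣP − R_Q = 29 − 1.624 = 27.38 kN.

R_P = 27.38 kN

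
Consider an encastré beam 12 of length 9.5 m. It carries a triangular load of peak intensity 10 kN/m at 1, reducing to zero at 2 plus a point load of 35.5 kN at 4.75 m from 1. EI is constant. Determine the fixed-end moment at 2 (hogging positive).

Release both end moments; the primary structure is a simply-supported span 12 with redundants M_1 and M_2.
End rotations of the released simple span under the applied load (×1/EI):
  at 1: triangular load, peak 10: w₀L³/(45EI) = 190.5/EI
  at 2: triangular load, peak 10: 7w₀L³/(360EI) = 166.7/EI
  at 1: point load 35.5 at a = 4.75: Pab(L + b)/(6LEI) = 200.2/EI
  at 2: point load 35.5 at a = 4.75: Pab(L + a)/(6LEI) = 200.2/EI
  θ_10 = 390.8/EI,  θ_20 = 367/EI
Flexibility coefficients: a unit moment at one end gives L/(3EI) there and L/(6EI) at the far end, so f₁₁ = f₂₂ = 3.167/EI and f₁₂ = f₂₁ = 1.583/EI.
Compatibility — zero rotation at each built-in end:
  3.167 M_1 + 1.583 M_2 = 390.8
  1.583 M_1 + 3.167 M_2 = 367
Solving the pair gives M_1 = 87.28 kN·m and M_2 = 72.24 kN·m (hogging).

M_2 = 72.24 kN·m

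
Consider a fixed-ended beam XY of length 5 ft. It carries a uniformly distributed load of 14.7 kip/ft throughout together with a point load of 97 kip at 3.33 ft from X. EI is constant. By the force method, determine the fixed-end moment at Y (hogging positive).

Take the two fixed-end moments M_X, M_Y as redundants; the released structure is the simple span XY.
End rotations of the released simple span under the applied load (×1/EI):
  at X: UDL 14.7: wL³/(24EI) = 76.56/EI
  at Y: UDL 14.7: wL³/(24EI) = 76.56/EI
  at X: point load 97 at a = 3.33: Pab(L + b)/(6LEI) = 119.9/EI
  at Y: point load 97 at a = 3.33: Pab(L + a)/(6LEI) = 149.8/EI
  θ_X0 = 196.5/EI,  θ_Y0 = 226.3/EI
Flexibility coefficients: a unit moment at one end gives L/(3EI) there and L/(6EI) at the far end, so f₁₁ = f₂₂ = 1.667/EI and f₁₂ = f₂₁ = 0.8333/EI.
Compatibility — zero rotation at each built-in end:
  1.667 M_X + 0.8333 M_Y = 196.5
  0.8333 M_X + 1.667 M_Y = 226.3
Solving the pair gives M_X = 66.66 kip·ft and M_Y = 102.5 kip·ft (hogging).

M_Y = 102.5 kip·ft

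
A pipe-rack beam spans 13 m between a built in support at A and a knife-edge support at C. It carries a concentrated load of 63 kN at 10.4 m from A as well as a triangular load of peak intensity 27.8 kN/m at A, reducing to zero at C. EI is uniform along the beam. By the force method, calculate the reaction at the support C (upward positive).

Remove the prop at C; the released (primary) structure is a cantilever built in at A.
Free-end deflection of the primary structure under the applied loading (downward +):
  point load 63 at a = 10.4: Pa²(3L − a)/(6EI) = 32480/EI
  triangular load, peak 27.8 at the fixed end: w₀L⁴/(30EI) = 26467/EI
  δ_0 = 58947/EI
Flexibility coefficient — unit upward force at C: δ_{CC} = L³/(3EI) = 732.3/EI.
The prop prevents deflection at C: R_C = δ_0/δ_{CC} = 58947/732.3 = 80.49 kN.

R_C = 80.49 kN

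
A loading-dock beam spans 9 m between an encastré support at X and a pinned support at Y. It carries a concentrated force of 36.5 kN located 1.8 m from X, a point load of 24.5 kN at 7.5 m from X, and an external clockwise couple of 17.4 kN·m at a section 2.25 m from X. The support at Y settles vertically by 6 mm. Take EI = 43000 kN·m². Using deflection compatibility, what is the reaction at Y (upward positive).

R_Y = 20.68 kN

Choose R_Y as the redundant. The primary structure is the cantilever fixed at X.
Primary-structure tip deflection at Y by superposition:
  point load 36.5 at a = 1.8: Pa²(3L − a)/(6EI) = 496.7/EI
  point load 24.5 at a = 7.5: Pa²(3L − a)/(6EI) = 4479/EI
  clockwise couple 17.4 at a = 2.25: M₀a(2L − a)/(2EI) = 308.3/EI
  δ_0 = 5284/EI
Flexibility coefficient — unit upward force at Y: δ_{YY} = L³/(3EI) = 243/EI.
With EI = 43000 kN·m²: δ_0 = 0.12288 m and δ_{YY} = 0.005651 m/kN.
Compatibility — the beam at Y must follow the support down by 0.006 m: δ_0 − R_Y·δ_{YY} = 0.006, so R_Y = (0.12288 − 0.006)/0.005651 = 20.68 kN.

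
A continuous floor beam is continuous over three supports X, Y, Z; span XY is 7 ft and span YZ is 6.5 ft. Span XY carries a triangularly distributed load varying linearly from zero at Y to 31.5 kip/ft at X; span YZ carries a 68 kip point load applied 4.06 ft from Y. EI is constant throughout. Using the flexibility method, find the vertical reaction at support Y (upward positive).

R_Y = 86.31 kip

Insert a hinge at Y; M_Y is the redundant, and each span becomes simply supported.
Discontinuity in slope at Y on the released structure — sum the simple-span end rotations:
  span XY: triangular load, peak 31.5: 7w₀L³/(360EI) = 210.1/EI
  span YZ: point load 68 at a = 4.06: Pab(L + b)/(6LEI) = 154.4/EI
  relative rotation θ_0 = (210.1 + 154.4)/EI = 364.5/EI
A unit hogging moment at Y produces rotation L₁/(3EI) + L₂/(3EI) = 4.5/EI.
Slope continuity at Y: θ_0 = M_Y·4.5/EI, so M_Y = 364.5/4.5 = 81 kip·ft (hogging).
Span XY, ΣM about X with M_Y applied at Y: R_Y^{XY}·7 = 257.2 + 81, so R_Y^{XY} = 48.32 kip and R_X = 110.2 − 48.32 = 61.93 kip.
Span YZ, ΣM about Z: R_Y^{YZ}·6.5 = 165.9 + 81, so R_Y^{YZ} = 37.99 kip and R_Z = 68 − 37.99 = 30.01 kip.
R_Y = 48.32 + 37.99 = 86.31 kip.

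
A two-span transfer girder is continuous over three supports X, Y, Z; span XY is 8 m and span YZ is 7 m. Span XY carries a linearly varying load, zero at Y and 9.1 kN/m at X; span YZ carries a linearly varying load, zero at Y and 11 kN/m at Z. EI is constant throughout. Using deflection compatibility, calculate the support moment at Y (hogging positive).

Take M_Y as the redundant. Released structure: two simple spans XY and YZ with a hinge at Y.
End slopes at the hinge Y, treating each span as simply supported:
  span XY: triangular load, peak 9.1: 7w₀L³/(360EI) = 90.6/EI
  span YZ: triangular load, peak 11: 7w₀L³/(360EI) = 73.36/EI
  relative rotation θ_0 = (90.6 + 73.36)/EI = 164/EI
A unit hogging moment at Y produces rotation L₁/(3EI) + L₂/(3EI) = 5/EI.
Slope continuity at Y: θ_0 = M_Y·5/EI, so M_Y = 164/5 = 32.79 kN·m (hogging).

M_Y = 32.79 kN·m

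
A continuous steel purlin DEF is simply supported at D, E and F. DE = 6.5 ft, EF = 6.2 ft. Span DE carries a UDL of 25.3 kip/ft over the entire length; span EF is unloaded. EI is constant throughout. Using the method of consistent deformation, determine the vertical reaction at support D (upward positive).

R_D = 71.7 kip

Take M_E as the redundant. Released structure: two simple spans DE and EF with a hinge at E.
Discontinuity in slope at E on the released structure — sum the simple-span end rotations:
  span DE: UDL 25.3: wL³/(24EI) = 289.5/EI
  relative rotation θ_0 = (289.5 + 0)/EI = 289.5/EI
A unit hogging moment at E produces rotation L₁/(3EI) + L₂/(3EI) = 4.233/EI.
Slope continuity at E: θ_0 = M_E·4.233/EI, so M_E = 289.5/4.233 = 68.39 kip·ft (hogging).
Span DE, ΣM about D with M_E applied at E: R_E^{DE}·6.5 = 534.5 + 68.39, so R_E^{DE} = 92.75 kip and R_D = 164.4 − 92.75 = 71.7 kip.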